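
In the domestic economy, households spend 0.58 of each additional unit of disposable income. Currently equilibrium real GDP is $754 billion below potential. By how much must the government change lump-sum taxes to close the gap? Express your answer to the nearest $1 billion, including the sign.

Spending multiplier = 1/(1 − MPC) = 1/(1 − 0.58) = 1/0.42 ≈ 2.381.
Tax multiplier = −c·k = −0.58/0.42 ≈ −1.381. Need ΔY = +$754 billion, so ΔT = ΔY/(−c·k) = −(+$754 billion) × 0.42 / 0.58 = −$546 billion.
The government should cut lump-sum taxes by $546 billion.

−$546 billion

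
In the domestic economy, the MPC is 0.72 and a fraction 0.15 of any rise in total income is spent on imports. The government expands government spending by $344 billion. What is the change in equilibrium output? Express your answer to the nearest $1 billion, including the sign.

+$800 billion

Spending multiplier = 1/(1 − c + m) = 1/(1 − 0.72 + 0.15) = 1/0.43 ≈ 2.326.
ΔY = k × ΔG = (+$344 billion) / 0.43 = +$800 billion.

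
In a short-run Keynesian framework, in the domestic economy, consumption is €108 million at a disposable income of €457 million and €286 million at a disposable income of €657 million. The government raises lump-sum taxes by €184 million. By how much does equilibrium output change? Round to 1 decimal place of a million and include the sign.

−€1,488.7 million

MPC = ΔC/ΔYd = (286 − 108)/(657 − 457) = 178/200 = 0.89.
A lump-sum tax change of +€184 million shifts disposable income by −€184 million; first-round consumption changes by −c × ΔT = −0.89 × (+€184 million) = −€163.76 million.
Expenditure multiplier = 1/(1 − MPC) = 1/(1 − 0.89) = 1/0.11 ≈ 9.091.
The tax multiplier is −c × k ≈ −8.091, so ΔY = k × (−c·ΔT) = (−€163.76 million) / 0.11 ≈ −€1,488.7 million.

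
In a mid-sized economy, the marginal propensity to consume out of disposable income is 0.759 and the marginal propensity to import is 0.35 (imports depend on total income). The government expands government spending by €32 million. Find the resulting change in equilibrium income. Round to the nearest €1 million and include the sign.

Expenditure multiplier = 1/(1 − c + m) = 1/(1 − 0.759 + 0.35) = 1/0.591 ≈ 1.692.
ΔY = k × ΔG = (+€32 million) / 0.591 ≈ +€54 million.

+€54 million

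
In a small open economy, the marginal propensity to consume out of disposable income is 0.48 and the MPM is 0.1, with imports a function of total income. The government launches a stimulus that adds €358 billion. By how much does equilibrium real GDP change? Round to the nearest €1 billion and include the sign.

+€577 billion

Expenditure multiplier = 1/(1 − c + m) = 1/(1 − 0.48 + 0.1) = 1/0.62 ≈ 1.613.
ΔY = k × ΔG = (+€358 billion) / 0.62 ≈ +€577 billion.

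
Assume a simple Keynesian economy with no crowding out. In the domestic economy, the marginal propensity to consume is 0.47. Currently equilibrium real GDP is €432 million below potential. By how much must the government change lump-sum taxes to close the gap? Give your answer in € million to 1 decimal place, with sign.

Spending multiplier = 1/(1 − MPC) = 1/(1 − 0.47) = 1/0.53 ≈ 1.887.
Tax multiplier = −c·k = −0.47/0.53 ≈ −0.887. Need ΔY = +€432 million, so ΔT = ΔY/(−c·k) = −(+€432 million) × 0.53 / 0.47 ≈ −€487.1 million.
The government should cut lump-sum taxes by €487.1 million.

−€487.1 million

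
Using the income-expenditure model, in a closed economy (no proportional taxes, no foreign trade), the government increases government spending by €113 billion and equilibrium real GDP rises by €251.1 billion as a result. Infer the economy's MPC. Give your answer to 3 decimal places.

0.550

Implied spending multiplier k = ΔY/ΔG = 251.1/113 ≈ 2.2221.
Since k = 1/(1 − MPC), MPC = 1 − 1/k = 1 − ΔG/ΔY = 1 − 113/251.1 ≈ 0.550.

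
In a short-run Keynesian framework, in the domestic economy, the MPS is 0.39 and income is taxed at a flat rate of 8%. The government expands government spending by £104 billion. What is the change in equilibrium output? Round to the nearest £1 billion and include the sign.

+£237 billion

MPC = 1 − MPS = 1 − 0.39 = 0.61.
Government-spending multiplier = 1/(1 − c(1−t)) = 1/(1 − 0.61×0.92) = 1/0.4388 ≈ 2.279.
ΔY = k × ΔG = (+£104 billion) / 0.4388 ≈ +£237 billion.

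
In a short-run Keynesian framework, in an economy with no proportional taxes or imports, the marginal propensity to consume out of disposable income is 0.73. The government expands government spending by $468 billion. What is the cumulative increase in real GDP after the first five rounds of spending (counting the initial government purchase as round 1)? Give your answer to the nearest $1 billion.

$1,374 billion

Round 1 adds ΔG = $468 billion; each later round is MPC = 0.73 times the previous.
After 5 rounds: 468 + 341.64 + 249.3972 + 182.059956 + 132.90376788 = ΔG·(1 − c^5)/(1 − c) = 468 × (1 − 0.2073071593)/0.27 ≈ $1,374 billion.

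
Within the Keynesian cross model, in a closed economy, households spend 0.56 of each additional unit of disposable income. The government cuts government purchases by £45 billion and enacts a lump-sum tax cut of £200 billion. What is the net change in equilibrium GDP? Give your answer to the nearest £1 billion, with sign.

+£152 billion

Expenditure multiplier = 1/(1 − MPC) = 1/(1 − 0.56) = 1/0.44 ≈ 2.273.
ΔG contributes k·ΔG = (−£45 billion) / 0.44 ≈ −£102.3 billion.
ΔT of −£200 billion changes first-round spending by −c·ΔT = +£112 billion, contributing k·(−c·ΔT) = (+£112 billion) / 0.44 ≈ +£254.5 billion.
Net ΔY = k(ΔG − c·ΔT) = (+£67 billion) / 0.44 ≈ +£152 billion.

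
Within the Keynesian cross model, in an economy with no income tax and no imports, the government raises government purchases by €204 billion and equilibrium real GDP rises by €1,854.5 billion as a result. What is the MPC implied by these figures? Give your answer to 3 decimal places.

0.890

Implied spending multiplier k = ΔY/ΔG = 1,854.5/204 ≈ 9.0907.
Since k = 1/(1 − MPC), MPC = 1 − 1/k = 1 − ΔG/ΔY = 1 − 204/1,854.5 ≈ 0.890.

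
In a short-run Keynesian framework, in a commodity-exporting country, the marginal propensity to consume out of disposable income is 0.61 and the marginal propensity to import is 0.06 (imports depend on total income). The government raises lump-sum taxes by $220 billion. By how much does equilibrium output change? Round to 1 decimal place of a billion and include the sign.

−$298.2 billion

A lump-sum tax change of +$220 billion shifts disposable income by −$220 billion; first-round consumption changes by −c × ΔT = −0.61 × (+$220 billion) = −$134.2 billion.
Expenditure multiplier = 1/(1 − c + m) = 1/(1 − 0.61 + 0.06) = 1/0.45 ≈ 2.222.
The tax multiplier is −c × k ≈ −1.356, so ΔY = k × (−c·ΔT) = (−$134.2 billion) / 0.45 ≈ −$298.2 billion.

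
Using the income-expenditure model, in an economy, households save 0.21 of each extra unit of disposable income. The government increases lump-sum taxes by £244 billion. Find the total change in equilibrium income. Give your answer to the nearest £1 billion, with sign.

MPC = 1 − MPS = 1 − 0.21 = 0.79.
A lump-sum tax change of +£244 billion shifts disposable income by −£244 billion; first-round consumption changes by −c × ΔT = −0.79 × (+£244 billion) = −£192.76 billion.
Expenditure multiplier = 1/(1 − MPC) = 1/(1 − 0.79) = 1/0.21 ≈ 4.762.
The tax multiplier is −c × k ≈ −3.762, so ΔY = k × (−c·ΔT) = (−£192.76 billion) / 0.21 ≈ −£918 billion.

−£918 billion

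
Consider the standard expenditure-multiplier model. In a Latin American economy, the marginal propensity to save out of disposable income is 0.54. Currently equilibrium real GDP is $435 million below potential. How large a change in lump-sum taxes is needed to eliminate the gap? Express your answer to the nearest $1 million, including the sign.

−$511 million

MPC = 1 − MPS = 1 − 0.54 = 0.46.
Spending multiplier = 1/(1 − MPC) = 1/(1 − 0.46) = 1/0.54 ≈ 1.852.
Tax multiplier = −c·k = −0.46/0.54 ≈ −0.852. Need ΔY = +$435 million, so ΔT = ΔY/(−c·k) = −(+$435 million) × 0.54 / 0.46 ≈ −$511 million.
The government should cut lump-sum taxes by $511 million.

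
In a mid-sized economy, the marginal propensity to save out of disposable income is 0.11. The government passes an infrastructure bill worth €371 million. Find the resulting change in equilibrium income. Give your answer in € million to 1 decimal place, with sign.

+€3,372.7 million

MPC = 1 − MPS = 1 − 0.11 = 0.89.
Government-spending multiplier = 1/(1 − MPC) = 1/(1 − 0.89) = 1/0.11 ≈ 9.091.
ΔY = k × ΔG = (+€371 million) / 0.11 ≈ +€3,372.7 million.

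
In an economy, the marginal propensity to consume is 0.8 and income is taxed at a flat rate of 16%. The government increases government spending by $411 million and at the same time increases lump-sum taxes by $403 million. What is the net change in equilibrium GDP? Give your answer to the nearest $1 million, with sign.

+$270 million

Expenditure multiplier = 1/(1 − c(1−t)) = 1/(1 − 0.8×0.84) = 1/0.328 ≈ 3.049.
ΔG contributes k·ΔG = (+$411 million) / 0.328 ≈ +$1,253 million.
ΔT of +$403 million changes first-round spending by −c·ΔT = −$322.4 million, contributing k·(−c·ΔT) = (−$322.4 million) / 0.328 ≈ −$982.9 million.
Net ΔY = k(ΔG − c·ΔT) = (+$88.6 million) / 0.328 ≈ +$270 million.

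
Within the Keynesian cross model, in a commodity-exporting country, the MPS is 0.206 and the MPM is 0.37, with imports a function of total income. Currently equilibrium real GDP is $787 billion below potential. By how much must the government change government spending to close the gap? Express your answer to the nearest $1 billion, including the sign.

MPC = 1 − MPS = 1 − 0.206 = 0.794.
Spending multiplier = 1/(1 − c + m) = 1/(1 − 0.794 + 0.37) = 1/0.576 ≈ 1.736.
Need ΔY = +$787 billion, so ΔG = ΔY/k = (+$787 billion) × 0.576 ≈ +$453 billion.
The government should increase government spending by $453 billion.

+$453 billion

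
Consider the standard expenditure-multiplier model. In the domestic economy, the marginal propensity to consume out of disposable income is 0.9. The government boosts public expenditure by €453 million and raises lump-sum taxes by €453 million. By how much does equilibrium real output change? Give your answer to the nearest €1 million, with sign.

Expenditure multiplier = 1/(1 − MPC) = 1/(1 − 0.9) = 1/0.1 = 10.
ΔG contributes k·ΔG = (+€453 million) / 0.1 = +€4,530 million.
ΔT of +€453 million changes first-round spending by −c·ΔT = −€407.7 million, contributing k·(−c·ΔT) = (−€407.7 million) / 0.1 = −€4,077 million.
With ΔG = ΔT and no other leakages, the balanced-budget multiplier is 1, so ΔY = ΔG = +€453 million.

+€453 million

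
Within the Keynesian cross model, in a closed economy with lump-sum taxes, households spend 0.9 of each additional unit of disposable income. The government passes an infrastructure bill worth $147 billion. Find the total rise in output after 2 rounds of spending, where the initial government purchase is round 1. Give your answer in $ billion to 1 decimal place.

Round 1 adds ΔG = $147 billion; each later round is MPC = 0.9 times the previous.
After 2 rounds: 147 + 132.3 = ΔG·(1 − c^2)/(1 − c) = 147 × (1 − 0.81)/0.1 = $279.3 billion.

$279.3 billion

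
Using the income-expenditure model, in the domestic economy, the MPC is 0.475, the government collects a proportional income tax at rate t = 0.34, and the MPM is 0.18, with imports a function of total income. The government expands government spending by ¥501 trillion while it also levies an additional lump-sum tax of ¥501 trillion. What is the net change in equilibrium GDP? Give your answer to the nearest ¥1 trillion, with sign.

Expenditure multiplier = 1/(1 − c(1−t) + m) = 1/(1 − 0.475×0.66 + 0.18) = 1/0.8665 ≈ 1.154.
ΔG contributes k·ΔG = (+¥501 trillion) / 0.8665 ≈ +¥578.2 trillion.
ΔT of +¥501 trillion changes first-round spending by −c·ΔT = −¥237.975 trillion, contributing k·(−c·ΔT) = (−¥237.975 trillion) / 0.8665 ≈ −¥274.6 trillion.
Net ΔY = k(ΔG − c·ΔT) = (+¥263.025 trillion) / 0.8665 ≈ +¥304 trillion.

+¥304 trillion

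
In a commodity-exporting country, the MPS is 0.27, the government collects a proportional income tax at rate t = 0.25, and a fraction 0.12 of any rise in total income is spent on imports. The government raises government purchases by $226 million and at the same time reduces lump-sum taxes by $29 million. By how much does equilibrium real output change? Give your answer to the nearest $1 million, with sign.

MPC = 1 − MPS = 1 − 0.27 = 0.73.
Expenditure multiplier = 1/(1 − c(1−t) + m) = 1/(1 − 0.73×0.75 + 0.12) = 1/0.5725 ≈ 1.747.
ΔG contributes k·ΔG = (+$226 million) / 0.5725 ≈ +$394.8 million.
ΔT of −$29 million changes first-round spending by −c·ΔT = +$21.17 million, contributing k·(−c·ΔT) = (+$21.17 million) / 0.5725 ≈ +$37 million.
Net ΔY = k(ΔG − c·ΔT) = (+$247.17 million) / 0.5725 ≈ +$432 million.

+$432 million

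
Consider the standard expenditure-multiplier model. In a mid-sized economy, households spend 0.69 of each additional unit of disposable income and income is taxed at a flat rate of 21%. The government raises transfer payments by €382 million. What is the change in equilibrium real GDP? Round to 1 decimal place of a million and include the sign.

+€579.4 million

The transfer change shifts disposable income by +€382 million, so first-round consumption changes by c·ΔTR = 0.69 × (+€382 million) = +€263.58 million.
Expenditure multiplier = 1/(1 − c(1−t)) = 1/(1 − 0.69×0.79) = 1/0.4549 ≈ 2.198.
The transfer multiplier is c × k ≈ 1.517, so ΔY = k × (c·ΔTR) = (+€263.58 million) / 0.4549 ≈ +€579.4 million.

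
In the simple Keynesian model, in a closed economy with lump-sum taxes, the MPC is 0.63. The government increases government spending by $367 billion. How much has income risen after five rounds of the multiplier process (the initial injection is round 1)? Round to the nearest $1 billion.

$893 billion

Round 1 adds ΔG = $367 billion; each later round is MPC = 0.63 times the previous.
After 5 rounds: 367 + 231.21 + 145.6623 + 91.767249 + 57.81336687 = ΔG·(1 − c^5)/(1 − c) = 367 × (1 − 0.0992436543)/0.37 ≈ $893 billion.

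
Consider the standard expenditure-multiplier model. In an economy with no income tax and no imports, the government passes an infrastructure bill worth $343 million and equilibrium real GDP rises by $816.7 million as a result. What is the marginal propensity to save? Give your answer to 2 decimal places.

0.42

Implied spending multiplier k = ΔY/ΔG = 816.7/343 ≈ 2.381.
Since k = 1/(1 − MPC), MPC = 1 − 1/k = 1 − ΔG/ΔY = 1 − 343/816.7 ≈ 0.58.
MPS = 1 − MPC = 0.42.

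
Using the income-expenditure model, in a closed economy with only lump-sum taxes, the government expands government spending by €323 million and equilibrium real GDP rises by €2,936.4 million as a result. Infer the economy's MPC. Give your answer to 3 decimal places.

Implied spending multiplier k = ΔY/ΔG = 2,936.4/323 ≈ 9.091.
Since k = 1/(1 − MPC), MPC = 1 − 1/k = 1 − ΔG/ΔY = 1 − 323/2,936.4 ≈ 0.890.

0.890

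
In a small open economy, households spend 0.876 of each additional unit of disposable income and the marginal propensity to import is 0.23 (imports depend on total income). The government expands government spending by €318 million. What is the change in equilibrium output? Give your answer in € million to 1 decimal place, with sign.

+€898.3 million

Government-spending multiplier = 1/(1 − c + m) = 1/(1 − 0.876 + 0.23) = 1/0.354 ≈ 2.825.
ΔY = k × ΔG = (+€318 million) / 0.354 ≈ +€898.3 million.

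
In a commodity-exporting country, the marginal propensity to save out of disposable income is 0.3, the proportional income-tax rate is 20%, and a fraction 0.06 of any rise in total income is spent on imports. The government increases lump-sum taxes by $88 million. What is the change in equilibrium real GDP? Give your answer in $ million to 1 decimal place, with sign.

−$123.2 million

MPC = 1 − MPS = 1 − 0.3 = 0.7.
A lump-sum tax change of +$88 million shifts disposable income by −$88 million; first-round consumption changes by −c × ΔT = −0.7 × (+$88 million) = −$61.6 million.
Expenditure multiplier = 1/(1 − c(1−t) + m) = 1/(1 − 0.7×0.8 + 0.06) = 1/0.5 = 2.
The tax multiplier is −c × k = −1.4, so ΔY = k × (−c·ΔT) = (−$61.6 million) / 0.5 = −$123.2 million.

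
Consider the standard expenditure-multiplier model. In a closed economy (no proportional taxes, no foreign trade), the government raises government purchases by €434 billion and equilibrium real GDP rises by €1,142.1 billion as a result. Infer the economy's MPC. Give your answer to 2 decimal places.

0.62

Implied spending multiplier k = ΔY/ΔG = 1,142.1/434 ≈ 2.6316.
Since k = 1/(1 − MPC), MPC = 1 − 1/k = 1 − ΔG/ΔY = 1 − 434/1,142.1 ≈ 0.62.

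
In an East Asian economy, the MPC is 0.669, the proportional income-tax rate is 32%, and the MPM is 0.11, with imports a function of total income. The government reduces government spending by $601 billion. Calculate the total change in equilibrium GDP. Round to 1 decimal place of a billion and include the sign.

−$917.4 billion

Expenditure multiplier = 1/(1 − c(1−t) + m) = 1/(1 − 0.669×0.68 + 0.11) = 1/0.65508 ≈ 1.527.
ΔY = k × ΔG = (−$601 billion) / 0.65508 ≈ −$917.4 billion.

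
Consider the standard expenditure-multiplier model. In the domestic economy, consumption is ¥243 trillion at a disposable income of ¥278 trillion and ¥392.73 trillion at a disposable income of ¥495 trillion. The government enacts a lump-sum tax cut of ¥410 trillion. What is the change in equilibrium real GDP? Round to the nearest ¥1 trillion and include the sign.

+¥913 trillion

MPC = ΔC/ΔYd = (392.73 − 243)/(495 − 278) = 149.73/217 = 0.69.
A lump-sum tax change of −¥410 trillion shifts disposable income by +¥410 trillion; first-round consumption changes by −c × ΔT = −0.69 × (−¥410 trillion) = +¥282.9 trillion.
Expenditure multiplier = 1/(1 − MPC) = 1/(1 − 0.69) = 1/0.31 ≈ 3.226.
The tax multiplier is −c × k ≈ −2.226, so ΔY = k × (−c·ΔT) = (+¥282.9 trillion) / 0.31 ≈ +¥913 trillion.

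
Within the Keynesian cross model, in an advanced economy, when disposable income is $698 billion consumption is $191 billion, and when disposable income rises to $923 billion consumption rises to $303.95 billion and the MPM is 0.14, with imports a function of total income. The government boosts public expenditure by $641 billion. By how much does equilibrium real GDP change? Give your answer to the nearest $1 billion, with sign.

+$1,005 billion

MPC = ΔC/ΔYd = (303.95 − 191)/(923 − 698) = 112.95/225 = 0.502.
Expenditure multiplier = 1/(1 − c + m) = 1/(1 − 0.502 + 0.14) = 1/0.638 ≈ 1.567.
ΔY = k × ΔG = (+$641 billion) / 0.638 ≈ +$1,005 billion.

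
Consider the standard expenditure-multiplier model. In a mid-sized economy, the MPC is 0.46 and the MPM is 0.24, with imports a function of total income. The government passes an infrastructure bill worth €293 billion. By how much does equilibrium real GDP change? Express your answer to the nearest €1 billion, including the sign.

Government-spending multiplier = 1/(1 − c + m) = 1/(1 − 0.46 + 0.24) = 1/0.78 ≈ 1.282.
ΔY = k × ΔG = (+€293 billion) / 0.78 ≈ +€376 billion.

+€376 billion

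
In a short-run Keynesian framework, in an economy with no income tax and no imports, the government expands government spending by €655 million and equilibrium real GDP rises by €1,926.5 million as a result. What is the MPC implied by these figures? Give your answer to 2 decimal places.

0.66

Implied spending multiplier k = ΔY/ΔG = 1,926.5/655 ≈ 2.9412.
Since k = 1/(1 − MPC), MPC = 1 − 1/k = 1 − ΔG/ΔY = 1 − 655/1,926.5 ≈ 0.66.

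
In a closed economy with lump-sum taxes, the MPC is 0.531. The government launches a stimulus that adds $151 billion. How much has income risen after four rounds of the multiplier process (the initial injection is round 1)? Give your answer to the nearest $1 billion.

$296 billion

Round 1 adds ΔG = $151 billion; each later round is MPC = 0.531 times the previous.
After 4 rounds: 151 + 80.181 + 42.576111 + 22.607914941 = ΔG·(1 − c^4)/(1 − c) = 151 × (1 − 0.079502005521)/0.469 ≈ $296 billion.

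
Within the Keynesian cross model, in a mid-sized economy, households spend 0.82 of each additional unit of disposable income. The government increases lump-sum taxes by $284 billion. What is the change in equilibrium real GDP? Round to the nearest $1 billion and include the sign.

−$1,294 billion

A lump-sum tax change of +$284 billion shifts disposable income by −$284 billion; first-round consumption changes by −c × ΔT = −0.82 × (+$284 billion) = −$232.88 billion.
Expenditure multiplier = 1/(1 − MPC) = 1/(1 − 0.82) = 1/0.18 ≈ 5.556.
The tax multiplier is −c × k ≈ −4.556, so ΔY = k × (−c·ΔT) = (−$232.88 billion) / 0.18 ≈ −$1,294 billion.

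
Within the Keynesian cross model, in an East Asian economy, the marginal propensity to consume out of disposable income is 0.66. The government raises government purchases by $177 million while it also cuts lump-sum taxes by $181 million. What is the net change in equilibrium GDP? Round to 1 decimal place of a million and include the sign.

Expenditure multiplier = 1/(1 − MPC) = 1/(1 − 0.66) = 1/0.34 ≈ 2.941.
ΔG contributes k·ΔG = (+$177 million) / 0.34 ≈ +$520.6 million.
ΔT of −$181 million changes first-round spending by −c·ΔT = +$119.46 million, contributing k·(−c·ΔT) = (+$119.46 million) / 0.34 ≈ +$351.4 million.
Net ΔY = k(ΔG − c·ΔT) = (+$296.46 million) / 0.34 ≈ +$871.9 million.

+$871.9 million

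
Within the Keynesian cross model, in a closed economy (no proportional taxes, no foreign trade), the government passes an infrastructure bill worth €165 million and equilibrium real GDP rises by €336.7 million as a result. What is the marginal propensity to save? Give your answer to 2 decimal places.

Implied spending multiplier k = ΔY/ΔG = 336.7/165 ≈ 2.0406.
Since k = 1/(1 − MPC), MPC = 1 − 1/k = 1 − ΔG/ΔY = 1 − 165/336.7 ≈ 0.51.
MPS = 1 − MPC = 0.49.

0.49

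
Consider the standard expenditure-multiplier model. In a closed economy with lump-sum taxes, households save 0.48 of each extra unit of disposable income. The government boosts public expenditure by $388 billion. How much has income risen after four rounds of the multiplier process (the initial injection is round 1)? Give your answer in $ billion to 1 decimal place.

$749.2 billion

MPC = 1 − MPS = 1 − 0.48 = 0.52.
Round 1 adds ΔG = $388 billion; each later round is MPC = 0.52 times the previous.
After 4 rounds: 388 + 201.76 + 104.9152 + 54.555904 = ΔG·(1 − c^4)/(1 − c) = 388 × (1 − 0.07311616)/0.48 ≈ $749.2 billion.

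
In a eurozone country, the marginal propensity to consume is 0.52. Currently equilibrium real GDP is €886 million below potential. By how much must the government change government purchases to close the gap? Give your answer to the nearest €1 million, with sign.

Spending multiplier = 1/(1 − MPC) = 1/(1 − 0.52) = 1/0.48 ≈ 2.083.
Need ΔY = +€886 million, so ΔG = ΔY/k = (+€886 million) × 0.48 ≈ +€425 million.
The government should increase government purchases by €425 million.

+€425 million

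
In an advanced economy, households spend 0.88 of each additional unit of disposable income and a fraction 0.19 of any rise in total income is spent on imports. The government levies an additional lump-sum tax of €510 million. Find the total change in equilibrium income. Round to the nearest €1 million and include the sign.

A lump-sum tax change of +€510 million shifts disposable income by −€510 million; first-round consumption changes by −c × ΔT = −0.88 × (+€510 million) = −€448.8 million.
Expenditure multiplier = 1/(1 − c + m) = 1/(1 − 0.88 + 0.19) = 1/0.31 ≈ 3.226.
The tax multiplier is −c × k ≈ −2.839, so ΔY = k × (−c·ΔT) = (−€448.8 million) / 0.31 ≈ −€1,448 million.

−€1,448 million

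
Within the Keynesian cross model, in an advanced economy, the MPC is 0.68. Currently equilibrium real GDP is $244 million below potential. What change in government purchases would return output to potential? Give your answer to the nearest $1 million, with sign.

+$78 million

Spending multiplier = 1/(1 − MPC) = 1/(1 − 0.68) = 1/0.32 = 3.125.
Need ΔY = +$244 million, so ΔG = ΔY/k = (+$244 million) × 0.32 ≈ +$78 million.
The government should increase government purchases by $78 million.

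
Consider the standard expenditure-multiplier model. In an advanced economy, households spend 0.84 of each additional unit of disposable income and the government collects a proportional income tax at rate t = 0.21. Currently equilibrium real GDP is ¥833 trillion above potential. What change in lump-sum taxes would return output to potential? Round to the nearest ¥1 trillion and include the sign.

+¥334 trillion

Spending multiplier = 1/(1 − c(1−t)) = 1/(1 − 0.84×0.79) = 1/0.3364 ≈ 2.973.
Tax multiplier = −c·k = −0.84/0.3364 ≈ −2.497. Need ΔY = −¥833 trillion, so ΔT = ΔY/(−c·k) = −(−¥833 trillion) × 0.3364 / 0.84 ≈ +¥334 trillion.
The government should raise lump-sum taxes by ¥334 trillion.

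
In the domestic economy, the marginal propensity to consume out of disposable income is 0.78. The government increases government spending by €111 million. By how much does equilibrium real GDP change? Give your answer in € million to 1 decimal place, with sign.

+€504.5 million

Expenditure multiplier = 1/(1 − MPC) = 1/(1 − 0.78) = 1/0.22 ≈ 4.545.
ΔY = k × ΔG = (+€111 million) / 0.22 ≈ +€504.5 million.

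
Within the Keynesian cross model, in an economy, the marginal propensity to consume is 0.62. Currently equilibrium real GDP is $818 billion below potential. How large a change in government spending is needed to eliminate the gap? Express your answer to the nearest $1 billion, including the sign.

+$311 billion

Spending multiplier = 1/(1 − MPC) = 1/(1 − 0.62) = 1/0.38 ≈ 2.632.
Need ΔY = +$818 billion, so ΔG = ΔY/k = (+$818 billion) × 0.38 ≈ +$311 billion.
The government should increase government spending by $311 billion.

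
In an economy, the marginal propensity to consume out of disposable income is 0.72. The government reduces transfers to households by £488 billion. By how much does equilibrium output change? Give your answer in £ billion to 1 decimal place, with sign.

−£1,254.9 billion

The transfer change shifts disposable income by −£488 billion, so first-round consumption changes by c·ΔTR = 0.72 × (−£488 billion) = −£351.36 billion.
Expenditure multiplier = 1/(1 − MPC) = 1/(1 − 0.72) = 1/0.28 ≈ 3.571.
The transfer multiplier is c × k ≈ 2.571, so ΔY = k × (c·ΔTR) = (−£351.36 billion) / 0.28 ≈ −£1,254.9 billion.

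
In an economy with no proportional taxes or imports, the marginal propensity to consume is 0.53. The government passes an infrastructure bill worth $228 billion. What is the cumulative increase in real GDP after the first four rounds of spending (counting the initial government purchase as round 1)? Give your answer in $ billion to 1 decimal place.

$446.8 billion

Round 1 adds ΔG = $228 billion; each later round is MPC = 0.53 times the previous.
After 4 rounds: 228 + 120.84 + 64.0452 + 33.943956 = ΔG·(1 − c^4)/(1 − c) = 228 × (1 − 0.07890481)/0.47 ≈ $446.8 billion.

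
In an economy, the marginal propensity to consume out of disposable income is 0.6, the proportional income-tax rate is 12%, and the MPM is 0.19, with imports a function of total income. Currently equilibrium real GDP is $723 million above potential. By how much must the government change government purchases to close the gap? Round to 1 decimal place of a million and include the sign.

Spending multiplier = 1/(1 − c(1−t) + m) = 1/(1 − 0.6×0.88 + 0.19) = 1/0.662 ≈ 1.511.
Need ΔY = −$723 million, so ΔG = ΔY/k = (−$723 million) × 0.662 ≈ −$478.6 million.
The government should cut government purchases by $478.6 million.

−$478.6 million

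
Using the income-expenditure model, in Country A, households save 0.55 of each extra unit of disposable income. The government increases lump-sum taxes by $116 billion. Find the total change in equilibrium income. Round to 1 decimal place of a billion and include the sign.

−$94.9 billion

MPC = 1 − MPS = 1 − 0.55 = 0.45.
A lump-sum tax change of +$116 billion shifts disposable income by −$116 billion; first-round consumption changes by −c × ΔT = −0.45 × (+$116 billion) = −$52.2 billion.
Expenditure multiplier = 1/(1 − MPC) = 1/(1 − 0.45) = 1/0.55 ≈ 1.818.
The tax multiplier is −c × k ≈ −0.818, so ΔY = k × (−c·ΔT) = (−$52.2 billion) / 0.55 ≈ −$94.9 billion.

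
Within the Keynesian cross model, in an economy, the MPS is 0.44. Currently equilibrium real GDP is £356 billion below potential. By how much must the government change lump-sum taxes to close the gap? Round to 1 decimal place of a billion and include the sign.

MPC = 1 − MPS = 1 − 0.44 = 0.56.
Spending multiplier = 1/(1 − MPC) = 1/(1 − 0.56) = 1/0.44 ≈ 2.273.
Tax multiplier = −c·k = −0.56/0.44 ≈ −1.273. Need ΔY = +£356 billion, so ΔT = ΔY/(−c·k) = −(+£356 billion) × 0.44 / 0.56 ≈ −£279.7 billion.
The government should cut lump-sum taxes by £279.7 billion.

−£279.7 billion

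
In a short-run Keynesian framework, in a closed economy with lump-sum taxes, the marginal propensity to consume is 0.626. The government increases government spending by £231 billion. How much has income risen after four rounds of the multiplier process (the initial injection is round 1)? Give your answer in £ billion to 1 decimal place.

£522.8 billion

Round 1 adds ΔG = £231 billion; each later round is MPC = 0.626 times the previous.
After 4 rounds: 231 + 144.606 + 90.523356 + 56.667620856 = ΔG·(1 − c^4)/(1 − c) = 231 × (1 − 0.153566799376)/0.374 ≈ £522.8 billion.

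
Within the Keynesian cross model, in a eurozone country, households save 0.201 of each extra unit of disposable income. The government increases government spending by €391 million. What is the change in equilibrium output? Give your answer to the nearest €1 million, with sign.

+€1,945 million

MPC = 1 − MPS = 1 − 0.201 = 0.799.
Spending multiplier = 1/(1 − MPC) = 1/(1 − 0.799) = 1/0.201 ≈ 4.975.
ΔY = k × ΔG = (+€391 million) / 0.201 ≈ +€1,945 million.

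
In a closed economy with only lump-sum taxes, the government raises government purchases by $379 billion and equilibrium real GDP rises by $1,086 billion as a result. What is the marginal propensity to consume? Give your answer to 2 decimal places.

0.65

Implied spending multiplier k = ΔY/ΔG = 1,086/379 ≈ 2.8654.
Since k = 1/(1 − MPC), MPC = 1 − 1/k = 1 − ΔG/ΔY = 1 − 379/1,086 ≈ 0.65.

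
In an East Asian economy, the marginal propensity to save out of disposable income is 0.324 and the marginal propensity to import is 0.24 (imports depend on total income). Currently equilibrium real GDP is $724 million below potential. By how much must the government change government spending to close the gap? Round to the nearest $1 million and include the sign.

+$408 million

MPC = 1 − MPS = 1 − 0.324 = 0.676.
Spending multiplier = 1/(1 − c + m) = 1/(1 − 0.676 + 0.24) = 1/0.564 ≈ 1.773.
Need ΔY = +$724 million, so ΔG = ΔY/k = (+$724 million) × 0.564 ≈ +$408 million.
The government should increase government spending by $408 million.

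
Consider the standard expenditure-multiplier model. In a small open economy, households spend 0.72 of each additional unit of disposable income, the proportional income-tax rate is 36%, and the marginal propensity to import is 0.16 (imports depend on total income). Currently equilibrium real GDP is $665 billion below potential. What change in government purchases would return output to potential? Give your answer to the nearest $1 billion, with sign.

Spending multiplier = 1/(1 − c(1−t) + m) = 1/(1 − 0.72×0.64 + 0.16) = 1/0.6992 ≈ 1.43.
Need ΔY = +$665 billion, so ΔG = ΔY/k = (+$665 billion) × 0.6992 ≈ +$465 billion.
The government should increase government purchases by $465 billion.

+$465 billion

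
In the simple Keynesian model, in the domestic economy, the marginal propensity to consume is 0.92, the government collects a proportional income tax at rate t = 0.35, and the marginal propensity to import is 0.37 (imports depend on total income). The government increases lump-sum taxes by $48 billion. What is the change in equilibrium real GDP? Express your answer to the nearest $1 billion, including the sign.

−$57 billion

A lump-sum tax change of +$48 billion shifts disposable income by −$48 billion; first-round consumption changes by −c × ΔT = −0.92 × (+$48 billion) = −$44.16 billion.
Expenditure multiplier = 1/(1 − c(1−t) + m) = 1/(1 − 0.92×0.65 + 0.37) = 1/0.772 ≈ 1.295.
The tax multiplier is −c × k ≈ −1.192, so ΔY = k × (−c·ΔT) = (−$44.16 billion) / 0.772 ≈ −$57 billion.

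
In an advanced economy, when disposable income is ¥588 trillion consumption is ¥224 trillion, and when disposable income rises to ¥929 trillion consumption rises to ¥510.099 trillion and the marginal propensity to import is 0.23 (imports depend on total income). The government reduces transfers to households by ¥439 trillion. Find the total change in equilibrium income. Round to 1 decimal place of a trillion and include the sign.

−¥942.0 trillion

MPC = ΔC/ΔYd = (510.099 − 224)/(929 − 588) = 286.099/341 = 0.839.
The transfer change shifts disposable income by −¥439 trillion, so first-round consumption changes by c·ΔTR = 0.839 × (−¥439 trillion) = −¥368.321 trillion.
Expenditure multiplier = 1/(1 − c + m) = 1/(1 − 0.839 + 0.23) = 1/0.391 ≈ 2.558.
The transfer multiplier is c × k ≈ 2.146, so ΔY = k × (c·ΔTR) = (−¥368.321 trillion) / 0.391 ≈ −¥942 trillion.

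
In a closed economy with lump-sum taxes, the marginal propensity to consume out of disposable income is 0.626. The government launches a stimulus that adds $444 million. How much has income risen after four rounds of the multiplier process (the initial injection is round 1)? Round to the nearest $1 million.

Round 1 adds ΔG = $444 million; each later round is MPC = 0.626 times the previous.
After 4 rounds: 444 + 277.944 + 173.992944 + 108.919582944 = ΔG·(1 − c^4)/(1 − c) = 444 × (1 − 0.153566799376)/0.374 ≈ $1,005 million.

$1,005 million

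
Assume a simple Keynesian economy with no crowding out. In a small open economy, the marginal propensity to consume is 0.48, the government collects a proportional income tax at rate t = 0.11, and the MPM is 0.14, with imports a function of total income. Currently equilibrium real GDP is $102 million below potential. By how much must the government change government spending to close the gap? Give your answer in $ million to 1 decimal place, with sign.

Spending multiplier = 1/(1 − c(1−t) + m) = 1/(1 − 0.48×0.89 + 0.14) = 1/0.7128 ≈ 1.403.
Need ΔY = +$102 million, so ΔG = ΔY/k = (+$102 million) × 0.7128 ≈ +$72.7 million.
The government should increase government spending by $72.7 million.

+$72.7 million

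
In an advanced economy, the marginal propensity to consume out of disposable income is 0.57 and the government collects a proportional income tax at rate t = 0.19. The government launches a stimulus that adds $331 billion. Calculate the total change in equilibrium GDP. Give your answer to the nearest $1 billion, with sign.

+$615 billion

Government-spending multiplier = 1/(1 − c(1−t)) = 1/(1 − 0.57×0.81) = 1/0.5383 ≈ 1.858.
ΔY = k × ΔG = (+$331 billion) / 0.5383 ≈ +$615 billion.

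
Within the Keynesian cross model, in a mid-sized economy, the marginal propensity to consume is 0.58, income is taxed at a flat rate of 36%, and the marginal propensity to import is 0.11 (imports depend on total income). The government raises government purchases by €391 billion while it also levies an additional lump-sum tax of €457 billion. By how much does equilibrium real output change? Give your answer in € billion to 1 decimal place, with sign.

Expenditure multiplier = 1/(1 − c(1−t) + m) = 1/(1 − 0.58×0.64 + 0.11) = 1/0.7388 ≈ 1.354.
ΔG contributes k·ΔG = (+€391 billion) / 0.7388 ≈ +€529.2 billion.
ΔT of +€457 billion changes first-round spending by −c·ΔT = −€265.06 billion, contributing k·(−c·ΔT) = (−€265.06 billion) / 0.7388 ≈ −€358.8 billion.
Net ΔY = k(ΔG − c·ΔT) = (+€125.94 billion) / 0.7388 ≈ +€170.5 billion.

+€170.5 billion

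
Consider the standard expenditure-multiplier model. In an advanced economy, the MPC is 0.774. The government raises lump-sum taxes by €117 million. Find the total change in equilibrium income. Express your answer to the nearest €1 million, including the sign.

A lump-sum tax change of +€117 million shifts disposable income by −€117 million; first-round consumption changes by −c × ΔT = −0.774 × (+€117 million) = −€90.558 million.
Expenditure multiplier = 1/(1 − MPC) = 1/(1 − 0.774) = 1/0.226 ≈ 4.425.
The tax multiplier is −c × k ≈ −3.425, so ΔY = k × (−c·ΔT) = (−€90.558 million) / 0.226 ≈ −€401 million.

−€401 million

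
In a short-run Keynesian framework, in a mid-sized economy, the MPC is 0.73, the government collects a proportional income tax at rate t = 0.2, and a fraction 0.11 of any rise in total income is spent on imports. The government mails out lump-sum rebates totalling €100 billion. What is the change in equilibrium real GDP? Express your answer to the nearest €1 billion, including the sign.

A lump-sum tax change of −€100 billion shifts disposable income by +€100 billion; first-round consumption changes by −c × ΔT = −0.73 × (−€100 billion) = +€73 billion.
Expenditure multiplier = 1/(1 − c(1−t) + m) = 1/(1 − 0.73×0.8 + 0.11) = 1/0.526 ≈ 1.901.
The tax multiplier is −c × k ≈ −1.388, so ΔY = k × (−c·ΔT) = (+€73 billion) / 0.526 ≈ +€139 billion.

+€139 billion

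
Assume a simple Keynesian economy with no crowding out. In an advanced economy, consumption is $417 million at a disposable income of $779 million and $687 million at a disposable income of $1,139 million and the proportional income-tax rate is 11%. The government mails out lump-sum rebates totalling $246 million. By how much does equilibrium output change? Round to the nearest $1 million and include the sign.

MPC = ΔC/ΔYd = (687 − 417)/(1,139 − 779) = 270/360 = 0.75.
A lump-sum tax change of −$246 million shifts disposable income by +$246 million; first-round consumption changes by −c × ΔT = −0.75 × (−$246 million) = +$184.5 million.
Expenditure multiplier = 1/(1 − c(1−t)) = 1/(1 − 0.75×0.89) = 1/0.3325 ≈ 3.008.
The tax multiplier is −c × k ≈ −2.256, so ΔY = k × (−c·ΔT) = (+$184.5 million) / 0.3325 ≈ +$555 million.

+$555 million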